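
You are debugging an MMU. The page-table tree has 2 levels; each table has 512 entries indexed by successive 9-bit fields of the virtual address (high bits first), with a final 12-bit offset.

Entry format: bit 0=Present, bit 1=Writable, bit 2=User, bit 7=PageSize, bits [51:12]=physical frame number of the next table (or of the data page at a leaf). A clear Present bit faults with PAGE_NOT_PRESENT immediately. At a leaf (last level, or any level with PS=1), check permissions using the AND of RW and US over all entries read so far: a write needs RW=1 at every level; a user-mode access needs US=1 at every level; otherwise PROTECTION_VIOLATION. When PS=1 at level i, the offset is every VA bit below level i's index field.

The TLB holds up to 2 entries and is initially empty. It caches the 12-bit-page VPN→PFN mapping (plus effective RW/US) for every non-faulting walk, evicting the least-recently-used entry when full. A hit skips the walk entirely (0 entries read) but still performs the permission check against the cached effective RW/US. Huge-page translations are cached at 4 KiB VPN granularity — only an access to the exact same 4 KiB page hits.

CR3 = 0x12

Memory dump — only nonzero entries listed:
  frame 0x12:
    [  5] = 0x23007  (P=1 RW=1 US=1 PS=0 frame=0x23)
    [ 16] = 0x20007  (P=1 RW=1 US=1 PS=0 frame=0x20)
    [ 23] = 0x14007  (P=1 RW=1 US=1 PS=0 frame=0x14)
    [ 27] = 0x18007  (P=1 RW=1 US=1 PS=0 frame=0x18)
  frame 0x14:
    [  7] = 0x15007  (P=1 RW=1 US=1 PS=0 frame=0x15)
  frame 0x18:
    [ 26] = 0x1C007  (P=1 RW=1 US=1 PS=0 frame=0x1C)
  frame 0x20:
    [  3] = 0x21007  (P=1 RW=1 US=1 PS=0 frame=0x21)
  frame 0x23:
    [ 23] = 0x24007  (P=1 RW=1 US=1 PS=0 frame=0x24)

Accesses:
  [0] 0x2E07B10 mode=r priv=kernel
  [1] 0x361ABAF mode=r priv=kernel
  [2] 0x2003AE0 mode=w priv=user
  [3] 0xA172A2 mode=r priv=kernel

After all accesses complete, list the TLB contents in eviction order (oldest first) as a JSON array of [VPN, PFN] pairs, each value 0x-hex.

Trace:
#0 VA=0x2E07B10 (r,kernel):
  L0 @0x12[23] → 0x14007  P=1,RW=1,US=1,PS=0
  L1 @0x14[7] → 0x15007  P=1,RW=1,US=1,PS=0
  → PA=0x15B10  (2 entries read)
#1 VA=0x361ABAF (r,kernel):
  L0 @0x12[27] → 0x18007  P=1,RW=1,US=1,PS=0
  L1 @0x18[26] → 0x1C007  P=1,RW=1,US=1,PS=0
  → PA=0x1CBAF  (2 entries read)
#2 VA=0x2003AE0 (w,user):
  L0 @0x12[16] → 0x20007  P=1,RW=1,US=1,PS=0
  L1 @0x20[3] → 0x21007  P=1,RW=1,US=1,PS=0
  → PA=0x21AE0  (2 entries read)
#3 VA=0xA172A2 (r,kernel):
  L0 @0x12[5] → 0x23007  P=1,RW=1,US=1,PS=0
  L1 @0x23[23] → 0x24007  P=1,RW=1,US=1,PS=0
  → PA=0x242A2  (2 entries read)

TLB: [["0x2003", "0x21"], ["0xA17", "0x24"]]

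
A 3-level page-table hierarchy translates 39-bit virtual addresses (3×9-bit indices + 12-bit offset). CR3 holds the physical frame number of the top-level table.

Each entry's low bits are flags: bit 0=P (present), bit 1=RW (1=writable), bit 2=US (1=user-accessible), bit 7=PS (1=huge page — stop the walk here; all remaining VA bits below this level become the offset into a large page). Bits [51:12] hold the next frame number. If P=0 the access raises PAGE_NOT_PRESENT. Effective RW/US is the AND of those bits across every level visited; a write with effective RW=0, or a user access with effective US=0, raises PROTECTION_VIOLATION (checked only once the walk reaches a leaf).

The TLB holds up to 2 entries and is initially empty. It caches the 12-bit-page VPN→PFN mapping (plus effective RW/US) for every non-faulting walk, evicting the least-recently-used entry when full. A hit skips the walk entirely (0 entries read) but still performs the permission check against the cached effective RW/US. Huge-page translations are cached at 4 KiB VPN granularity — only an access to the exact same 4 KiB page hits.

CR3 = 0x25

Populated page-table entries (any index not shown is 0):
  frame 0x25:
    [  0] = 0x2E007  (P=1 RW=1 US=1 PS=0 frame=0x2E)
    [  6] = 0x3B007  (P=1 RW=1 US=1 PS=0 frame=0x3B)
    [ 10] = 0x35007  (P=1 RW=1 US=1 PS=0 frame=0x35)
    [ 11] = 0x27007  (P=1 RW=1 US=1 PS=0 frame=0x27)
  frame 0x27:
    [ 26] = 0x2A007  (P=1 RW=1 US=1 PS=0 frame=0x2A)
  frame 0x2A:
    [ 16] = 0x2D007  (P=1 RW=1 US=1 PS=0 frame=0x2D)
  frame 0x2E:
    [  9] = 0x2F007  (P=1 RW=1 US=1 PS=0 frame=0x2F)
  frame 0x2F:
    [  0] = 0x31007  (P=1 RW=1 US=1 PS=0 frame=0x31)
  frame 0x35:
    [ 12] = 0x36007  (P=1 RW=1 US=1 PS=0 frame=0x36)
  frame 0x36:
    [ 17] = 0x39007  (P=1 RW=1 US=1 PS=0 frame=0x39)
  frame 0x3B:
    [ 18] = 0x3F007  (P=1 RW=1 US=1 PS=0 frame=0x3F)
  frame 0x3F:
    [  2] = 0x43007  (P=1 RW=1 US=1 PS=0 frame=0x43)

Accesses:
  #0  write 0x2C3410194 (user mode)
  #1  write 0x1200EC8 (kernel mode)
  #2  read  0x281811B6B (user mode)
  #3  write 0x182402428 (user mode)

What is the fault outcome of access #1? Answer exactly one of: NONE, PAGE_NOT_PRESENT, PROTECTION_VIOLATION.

Trace:
#0 VA=0x2C3410194 (w,user):
  lvl0: tbl 0x25, slot 11 ⇒ 0x27007 (P1/RW1/US1/PS0)
  lvl1: tbl 0x27, slot 26 ⇒ 0x2A007 (P1/RW1/US1/PS0)
  lvl2: tbl 0x2A, slot 16 ⇒ 0x2D007 (P1/RW1/US1/PS0)
  ✓ 0x2D194  — 3 lookups
#1 VA=0x1200EC8 (w,kernel):
  lvl0: tbl 0x25, slot 0 ⇒ 0x2E007 (P1/RW1/US1/PS0)
  lvl1: tbl 0x2E, slot 9 ⇒ 0x2F007 (P1/RW1/US1/PS0)
  lvl2: tbl 0x2F, slot 0 ⇒ 0x31007 (P1/RW1/US1/PS0)
  ✓ 0x31EC8  — 3 lookups
#2 VA=0x281811B6B (r,user):
  lvl0: tbl 0x25, slot 10 ⇒ 0x35007 (P1/RW1/US1/PS0)
  lvl1: tbl 0x35, slot 12 ⇒ 0x36007 (P1/RW1/US1/PS0)
  lvl2: tbl 0x36, slot 17 ⇒ 0x39007 (P1/RW1/US1/PS0)
  ✓ 0x39B6B  — 3 lookups
#3 VA=0x182402428 (w,user):
  lvl0: tbl 0x25, slot 6 ⇒ 0x3B007 (P1/RW1/US1/PS0)
  lvl1: tbl 0x3B, slot 18 ⇒ 0x3F007 (P1/RW1/US1/PS0)
  lvl2: tbl 0x3F, slot 2 ⇒ 0x43007 (P1/RW1/US1/PS0)
  ✓ 0x43428  — 3 lookups

Access #1 fault: NONE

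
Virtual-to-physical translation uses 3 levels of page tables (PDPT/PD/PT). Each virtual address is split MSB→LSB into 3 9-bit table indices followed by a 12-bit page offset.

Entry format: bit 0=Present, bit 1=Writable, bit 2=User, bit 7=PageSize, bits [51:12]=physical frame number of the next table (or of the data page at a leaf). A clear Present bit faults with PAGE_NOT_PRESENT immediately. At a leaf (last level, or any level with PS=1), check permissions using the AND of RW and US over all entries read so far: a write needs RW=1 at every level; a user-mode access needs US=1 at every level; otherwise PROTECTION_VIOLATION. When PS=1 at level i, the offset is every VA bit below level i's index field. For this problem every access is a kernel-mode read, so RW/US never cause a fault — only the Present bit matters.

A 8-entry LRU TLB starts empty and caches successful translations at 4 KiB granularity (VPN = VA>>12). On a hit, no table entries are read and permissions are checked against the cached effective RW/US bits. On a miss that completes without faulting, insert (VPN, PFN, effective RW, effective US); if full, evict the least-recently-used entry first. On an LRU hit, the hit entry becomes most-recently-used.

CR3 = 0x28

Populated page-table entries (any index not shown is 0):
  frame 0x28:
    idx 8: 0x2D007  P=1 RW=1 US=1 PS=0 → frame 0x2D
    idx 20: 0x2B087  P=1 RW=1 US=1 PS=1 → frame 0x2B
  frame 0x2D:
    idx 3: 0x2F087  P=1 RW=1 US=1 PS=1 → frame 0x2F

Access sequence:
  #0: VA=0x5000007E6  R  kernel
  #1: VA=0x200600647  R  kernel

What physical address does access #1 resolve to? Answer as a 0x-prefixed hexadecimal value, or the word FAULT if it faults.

Walk each access:
#0 VA=0x5000007E6 (r,kernel):
  [0] read 0x28 idx=20: raw=0x2B087 flags P=1 W=1 U=1 S=1
  ⇒ phys 0x2B7E6 (huge @L0)  [1 reads]
#1 VA=0x200600647 (r,kernel):
  [0] read 0x28 idx=8: raw=0x2D007 flags P=1 W=1 U=1 S=0
  [1] read 0x2D idx=3: raw=0x2F087 flags P=1 W=1 U=1 S=1
  ⇒ phys 0x2F647 (huge @L1)  [2 reads]

Access #1 PA: 0x2F647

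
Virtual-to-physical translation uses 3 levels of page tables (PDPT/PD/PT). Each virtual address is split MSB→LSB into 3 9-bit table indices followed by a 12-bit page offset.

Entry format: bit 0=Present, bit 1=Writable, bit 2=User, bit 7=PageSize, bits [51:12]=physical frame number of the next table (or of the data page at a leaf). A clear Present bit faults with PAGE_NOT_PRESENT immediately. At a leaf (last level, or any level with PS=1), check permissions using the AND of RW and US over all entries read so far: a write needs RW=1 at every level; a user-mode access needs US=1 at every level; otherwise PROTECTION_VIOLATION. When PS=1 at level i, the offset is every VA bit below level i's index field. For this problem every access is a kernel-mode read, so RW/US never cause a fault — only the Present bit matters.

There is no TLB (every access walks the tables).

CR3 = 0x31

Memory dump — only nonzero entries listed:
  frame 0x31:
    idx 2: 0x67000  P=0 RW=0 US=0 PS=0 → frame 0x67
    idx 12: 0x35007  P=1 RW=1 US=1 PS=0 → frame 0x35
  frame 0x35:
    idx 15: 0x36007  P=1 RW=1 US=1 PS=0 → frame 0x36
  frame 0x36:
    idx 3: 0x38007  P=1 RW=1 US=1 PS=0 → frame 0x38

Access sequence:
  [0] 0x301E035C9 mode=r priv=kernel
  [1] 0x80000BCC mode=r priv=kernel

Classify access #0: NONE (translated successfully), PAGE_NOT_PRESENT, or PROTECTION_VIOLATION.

Trace:
#0 VA=0x301E035C9 (r,kernel):
  L0 @0x31[12] → 0x35007  P=1,RW=1,US=1,PS=0
  L1 @0x35[15] → 0x36007  P=1,RW=1,US=1,PS=0
  L2 @0x36[3] → 0x38007  P=1,RW=1,US=1,PS=0
  ✓ 0x385C9  — 3 lookups
#1 VA=0x80000BCC (r,kernel):
  L0 @0x31[2] → 0x67000  P=0,RW=0,US=0,PS=0
  → PAGE_NOT_PRESENT  (1 entries read)

Access #0 fault: NONE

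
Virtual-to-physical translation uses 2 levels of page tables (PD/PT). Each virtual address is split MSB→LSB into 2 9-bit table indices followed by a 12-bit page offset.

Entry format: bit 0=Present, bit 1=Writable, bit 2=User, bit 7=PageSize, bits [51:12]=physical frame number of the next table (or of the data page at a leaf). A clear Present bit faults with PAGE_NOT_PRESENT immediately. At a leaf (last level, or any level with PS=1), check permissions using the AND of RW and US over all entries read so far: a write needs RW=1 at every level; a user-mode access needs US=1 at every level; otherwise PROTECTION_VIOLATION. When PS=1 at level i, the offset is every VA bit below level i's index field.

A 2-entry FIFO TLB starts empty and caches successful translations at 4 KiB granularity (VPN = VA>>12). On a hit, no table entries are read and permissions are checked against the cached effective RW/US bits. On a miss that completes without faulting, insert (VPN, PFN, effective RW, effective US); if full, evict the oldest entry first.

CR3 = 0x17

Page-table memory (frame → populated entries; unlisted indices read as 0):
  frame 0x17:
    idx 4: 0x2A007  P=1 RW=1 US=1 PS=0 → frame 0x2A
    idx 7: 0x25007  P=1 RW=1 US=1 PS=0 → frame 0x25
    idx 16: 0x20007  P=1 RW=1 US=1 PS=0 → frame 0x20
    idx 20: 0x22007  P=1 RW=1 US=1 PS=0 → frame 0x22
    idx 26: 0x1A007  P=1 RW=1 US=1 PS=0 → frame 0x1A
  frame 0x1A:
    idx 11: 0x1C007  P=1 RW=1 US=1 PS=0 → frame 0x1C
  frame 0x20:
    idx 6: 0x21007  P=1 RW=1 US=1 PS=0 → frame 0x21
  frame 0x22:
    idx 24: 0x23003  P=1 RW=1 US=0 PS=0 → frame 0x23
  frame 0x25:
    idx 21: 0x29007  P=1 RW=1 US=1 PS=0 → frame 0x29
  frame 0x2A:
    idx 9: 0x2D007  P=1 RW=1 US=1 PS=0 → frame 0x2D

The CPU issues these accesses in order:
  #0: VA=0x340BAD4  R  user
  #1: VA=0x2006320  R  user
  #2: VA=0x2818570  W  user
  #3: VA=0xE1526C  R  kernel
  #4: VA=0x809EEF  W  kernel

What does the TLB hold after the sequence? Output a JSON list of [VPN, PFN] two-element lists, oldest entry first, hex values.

Per-access translation:
#0 VA=0x340BAD4 (r,user):
  L0 @0x17[26] → 0x1A007  P=1,RW=1,US=1,PS=0
  L1 @0x1A[11] → 0x1C007  P=1,RW=1,US=1,PS=0
  ⇒ phys 0x1CAD4  [2 reads]
#1 VA=0x2006320 (r,user):
  L0 @0x17[16] → 0x20007  P=1,RW=1,US=1,PS=0
  L1 @0x20[6] → 0x21007  P=1,RW=1,US=1,PS=0
  ⇒ phys 0x21320  [2 reads]
#2 VA=0x2818570 (w,user):
  L0 @0x17[20] → 0x22007  P=1,RW=1,US=1,PS=0
  L1 @0x22[24] → 0x23003  P=1,RW=1,US=0,PS=0
  ✗ PROTECTION_VIOLATION  [2 reads]
#3 VA=0xE1526C (r,kernel):
  L0 @0x17[7] → 0x25007  P=1,RW=1,US=1,PS=0
  L1 @0x25[21] → 0x29007  P=1,RW=1,US=1,PS=0
  ⇒ phys 0x2926C  [2 reads]
#4 VA=0x809EEF (w,kernel):
  L0 @0x17[4] → 0x2A007  P=1,RW=1,US=1,PS=0
  L1 @0x2A[9] → 0x2D007  P=1,RW=1,US=1,PS=0
  ⇒ phys 0x2DEEF  [2 reads]

TLB: [["0xE15", "0x29"], ["0x809", "0x2D"]]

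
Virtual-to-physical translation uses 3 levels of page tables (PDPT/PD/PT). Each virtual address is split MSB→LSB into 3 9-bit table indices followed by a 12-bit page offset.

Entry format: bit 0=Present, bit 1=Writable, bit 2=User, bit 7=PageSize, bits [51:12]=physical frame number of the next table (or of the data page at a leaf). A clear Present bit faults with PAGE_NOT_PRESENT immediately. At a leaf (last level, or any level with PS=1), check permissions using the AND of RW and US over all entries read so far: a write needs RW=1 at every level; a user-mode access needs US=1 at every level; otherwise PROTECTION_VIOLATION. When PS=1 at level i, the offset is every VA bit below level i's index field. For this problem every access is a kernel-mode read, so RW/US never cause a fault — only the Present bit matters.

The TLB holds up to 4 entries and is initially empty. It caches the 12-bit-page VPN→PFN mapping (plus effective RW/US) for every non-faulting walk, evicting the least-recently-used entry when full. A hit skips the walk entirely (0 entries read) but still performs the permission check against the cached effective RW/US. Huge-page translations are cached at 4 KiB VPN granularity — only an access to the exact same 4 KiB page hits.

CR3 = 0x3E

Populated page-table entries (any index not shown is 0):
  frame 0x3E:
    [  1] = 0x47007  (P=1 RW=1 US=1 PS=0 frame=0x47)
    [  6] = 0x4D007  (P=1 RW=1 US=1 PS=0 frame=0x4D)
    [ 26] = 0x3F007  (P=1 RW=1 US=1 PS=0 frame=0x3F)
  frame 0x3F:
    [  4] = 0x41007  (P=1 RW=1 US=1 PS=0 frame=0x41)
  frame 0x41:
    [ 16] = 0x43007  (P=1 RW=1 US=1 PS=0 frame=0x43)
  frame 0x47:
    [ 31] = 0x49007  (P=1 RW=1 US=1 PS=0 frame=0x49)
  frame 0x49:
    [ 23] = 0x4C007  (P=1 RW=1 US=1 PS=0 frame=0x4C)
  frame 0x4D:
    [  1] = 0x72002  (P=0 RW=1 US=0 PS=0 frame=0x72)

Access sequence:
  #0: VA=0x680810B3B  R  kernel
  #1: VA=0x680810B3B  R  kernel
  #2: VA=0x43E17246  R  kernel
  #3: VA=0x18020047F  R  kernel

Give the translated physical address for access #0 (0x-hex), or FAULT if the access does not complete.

Per-access translation:
#0 VA=0x680810B3B (r,kernel):
  lvl0: tbl 0x3E, slot 26 ⇒ 0x3F007 (P1/RW1/US1/PS0)
  lvl1: tbl 0x3F, slot 4 ⇒ 0x41007 (P1/RW1/US1/PS0)
  lvl2: tbl 0x41, slot 16 ⇒ 0x43007 (P1/RW1/US1/PS0)
  ⇒ phys 0x43B3B  [3 reads]
#1 VA=0x680810B3B (r,kernel):
  TLB hit vpn=0x680810 → PA=0x43B3B
#2 VA=0x43E17246 (r,kernel):
  lvl0: tbl 0x3E, slot 1 ⇒ 0x47007 (P1/RW1/US1/PS0)
  lvl1: tbl 0x47, slot 31 ⇒ 0x49007 (P1/RW1/US1/PS0)
  lvl2: tbl 0x49, slot 23 ⇒ 0x4C007 (P1/RW1/US1/PS0)
  ⇒ phys 0x4C246  [3 reads]
#3 VA=0x18020047F (r,kernel):
  lvl0: tbl 0x3E, slot 6 ⇒ 0x4D007 (P1/RW1/US1/PS0)
  lvl1: tbl 0x4D, slot 1 ⇒ 0x72002 (P0/RW1/US0/PS0)
  ✗ PAGE_NOT_PRESENT  [2 reads]

Access #0 PA: 0x43B3B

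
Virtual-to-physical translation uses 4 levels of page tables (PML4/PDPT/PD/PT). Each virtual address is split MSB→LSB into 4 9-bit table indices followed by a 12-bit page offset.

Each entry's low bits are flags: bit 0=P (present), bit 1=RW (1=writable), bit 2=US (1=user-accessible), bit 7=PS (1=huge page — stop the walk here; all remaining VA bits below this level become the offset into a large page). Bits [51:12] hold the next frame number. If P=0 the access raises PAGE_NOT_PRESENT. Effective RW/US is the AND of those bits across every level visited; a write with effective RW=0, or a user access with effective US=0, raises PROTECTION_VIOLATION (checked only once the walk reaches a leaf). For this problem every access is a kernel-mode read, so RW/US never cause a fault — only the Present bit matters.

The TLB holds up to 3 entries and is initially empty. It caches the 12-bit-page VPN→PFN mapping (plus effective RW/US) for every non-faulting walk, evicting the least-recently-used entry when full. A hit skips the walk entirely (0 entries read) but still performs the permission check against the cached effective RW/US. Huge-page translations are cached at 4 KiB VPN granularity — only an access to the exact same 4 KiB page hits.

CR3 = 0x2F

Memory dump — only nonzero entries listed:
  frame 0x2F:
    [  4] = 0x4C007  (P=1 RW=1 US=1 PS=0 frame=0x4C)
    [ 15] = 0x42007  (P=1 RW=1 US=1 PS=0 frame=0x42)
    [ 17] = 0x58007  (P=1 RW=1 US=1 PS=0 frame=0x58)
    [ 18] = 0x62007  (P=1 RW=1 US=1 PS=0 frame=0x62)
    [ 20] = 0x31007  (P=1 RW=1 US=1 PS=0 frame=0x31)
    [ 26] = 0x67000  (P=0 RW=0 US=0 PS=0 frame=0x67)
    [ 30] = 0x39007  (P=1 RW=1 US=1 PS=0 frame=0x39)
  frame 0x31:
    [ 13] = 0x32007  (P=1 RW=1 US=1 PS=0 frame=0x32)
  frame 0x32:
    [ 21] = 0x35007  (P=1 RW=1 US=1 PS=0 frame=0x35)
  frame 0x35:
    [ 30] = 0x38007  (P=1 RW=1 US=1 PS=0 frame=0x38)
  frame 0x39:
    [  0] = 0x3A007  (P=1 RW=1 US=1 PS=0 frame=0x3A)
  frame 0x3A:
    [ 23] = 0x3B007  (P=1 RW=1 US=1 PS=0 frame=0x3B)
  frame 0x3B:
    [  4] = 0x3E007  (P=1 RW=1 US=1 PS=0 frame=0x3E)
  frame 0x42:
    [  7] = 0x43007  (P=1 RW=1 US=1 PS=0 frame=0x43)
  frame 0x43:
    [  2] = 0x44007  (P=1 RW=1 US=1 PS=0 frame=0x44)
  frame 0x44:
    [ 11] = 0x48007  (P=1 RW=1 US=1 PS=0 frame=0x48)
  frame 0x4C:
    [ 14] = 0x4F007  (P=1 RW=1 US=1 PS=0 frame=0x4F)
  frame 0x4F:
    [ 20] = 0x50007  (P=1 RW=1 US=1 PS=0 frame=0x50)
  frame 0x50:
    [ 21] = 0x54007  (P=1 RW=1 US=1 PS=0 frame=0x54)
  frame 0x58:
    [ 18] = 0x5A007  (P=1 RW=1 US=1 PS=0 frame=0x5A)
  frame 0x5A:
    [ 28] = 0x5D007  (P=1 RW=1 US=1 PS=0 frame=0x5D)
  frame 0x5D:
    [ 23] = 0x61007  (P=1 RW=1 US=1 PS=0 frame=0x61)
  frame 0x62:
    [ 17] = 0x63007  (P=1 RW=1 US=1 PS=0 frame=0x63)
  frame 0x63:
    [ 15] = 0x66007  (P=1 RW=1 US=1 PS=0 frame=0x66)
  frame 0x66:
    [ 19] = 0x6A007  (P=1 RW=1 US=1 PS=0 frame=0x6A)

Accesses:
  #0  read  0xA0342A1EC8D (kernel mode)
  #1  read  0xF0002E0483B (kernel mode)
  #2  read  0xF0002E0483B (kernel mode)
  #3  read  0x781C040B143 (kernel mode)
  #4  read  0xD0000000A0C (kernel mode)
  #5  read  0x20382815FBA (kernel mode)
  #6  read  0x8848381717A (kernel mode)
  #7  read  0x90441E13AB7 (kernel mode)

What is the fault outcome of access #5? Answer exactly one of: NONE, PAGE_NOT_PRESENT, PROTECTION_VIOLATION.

Trace:
#0 VA=0xA0342A1EC8D (r,kernel):
  L0 @0x2F[20] → 0x31007  P=1,RW=1,US=1,PS=0
  L1 @0x31[13] → 0x32007  P=1,RW=1,US=1,PS=0
  L2 @0x32[21] → 0x35007  P=1,RW=1,US=1,PS=0
  L3 @0x35[30] → 0x38007  P=1,RW=1,US=1,PS=0
  ⇒ phys 0x38C8D  [4 reads]
#1 VA=0xF0002E0483B (r,kernel):
  L0 @0x2F[30] → 0x39007  P=1,RW=1,US=1,PS=0
  L1 @0x39[0] → 0x3A007  P=1,RW=1,US=1,PS=0
  L2 @0x3A[23] → 0x3B007  P=1,RW=1,US=1,PS=0
  L3 @0x3B[4] → 0x3E007  P=1,RW=1,US=1,PS=0
  ⇒ phys 0x3E83B  [4 reads]
#2 VA=0xF0002E0483B (r,kernel):
  TLB hit vpn=0xF0002E04 → PA=0x3E83B
#3 VA=0x781C040B143 (r,kernel):
  L0 @0x2F[15] → 0x42007  P=1,RW=1,US=1,PS=0
  L1 @0x42[7] → 0x43007  P=1,RW=1,US=1,PS=0
  L2 @0x43[2] → 0x44007  P=1,RW=1,US=1,PS=0
  L3 @0x44[11] → 0x48007  P=1,RW=1,US=1,PS=0
  ⇒ phys 0x48143  [4 reads]
#4 VA=0xD0000000A0C (r,kernel):
  L0 @0x2F[26] → 0x67000  P=0,RW=0,US=0,PS=0
  → PAGE_NOT_PRESENT  (1 entries read)
#5 VA=0x20382815FBA (r,kernel):
  L0 @0x2F[4] → 0x4C007  P=1,RW=1,US=1,PS=0
  L1 @0x4C[14] → 0x4F007  P=1,RW=1,US=1,PS=0
  L2 @0x4F[20] → 0x50007  P=1,RW=1,US=1,PS=0
  L3 @0x50[21] → 0x54007  P=1,RW=1,US=1,PS=0
  ⇒ phys 0x54FBA  [4 reads]
#6 VA=0x8848381717A (r,kernel):
  L0 @0x2F[17] → 0x58007  P=1,RW=1,US=1,PS=0
  L1 @0x58[18] → 0x5A007  P=1,RW=1,US=1,PS=0
  L2 @0x5A[28] → 0x5D007  P=1,RW=1,US=1,PS=0
  L3 @0x5D[23] → 0x61007  P=1,RW=1,US=1,PS=0
  ⇒ phys 0x6117A  [4 reads]
#7 VA=0x90441E13AB7 (r,kernel):
  L0 @0x2F[18] → 0x62007  P=1,RW=1,US=1,PS=0
  L1 @0x62[17] → 0x63007  P=1,RW=1,US=1,PS=0
  L2 @0x63[15] → 0x66007  P=1,RW=1,US=1,PS=0
  L3 @0x66[19] → 0x6A007  P=1,RW=1,US=1,PS=0
  ⇒ phys 0x6AAB7  [4 reads]

Access #5 fault: NONE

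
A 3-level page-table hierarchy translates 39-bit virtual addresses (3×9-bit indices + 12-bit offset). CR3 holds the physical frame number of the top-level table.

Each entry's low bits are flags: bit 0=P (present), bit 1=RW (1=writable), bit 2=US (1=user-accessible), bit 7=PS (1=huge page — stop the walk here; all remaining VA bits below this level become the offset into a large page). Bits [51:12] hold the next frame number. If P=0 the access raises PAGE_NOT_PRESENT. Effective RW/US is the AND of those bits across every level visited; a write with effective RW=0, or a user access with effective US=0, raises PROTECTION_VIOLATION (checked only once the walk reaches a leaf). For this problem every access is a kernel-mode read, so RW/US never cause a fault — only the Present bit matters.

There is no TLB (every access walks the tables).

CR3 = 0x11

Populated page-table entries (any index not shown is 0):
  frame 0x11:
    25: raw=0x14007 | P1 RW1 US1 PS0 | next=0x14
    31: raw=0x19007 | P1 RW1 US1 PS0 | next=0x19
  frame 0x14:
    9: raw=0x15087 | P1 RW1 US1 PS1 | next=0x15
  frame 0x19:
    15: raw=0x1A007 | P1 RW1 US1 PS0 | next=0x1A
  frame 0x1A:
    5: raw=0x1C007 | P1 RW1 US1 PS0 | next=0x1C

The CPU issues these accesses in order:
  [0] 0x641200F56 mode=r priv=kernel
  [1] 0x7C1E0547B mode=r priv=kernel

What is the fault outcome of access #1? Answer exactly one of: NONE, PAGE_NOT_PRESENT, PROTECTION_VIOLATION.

Per-access translation:
#0 VA=0x641200F56 (r,kernel):
  lvl0: tbl 0x11, slot 25 ⇒ 0x14007 (P1/RW1/US1/PS0)
  lvl1: tbl 0x14, slot 9 ⇒ 0x15087 (P1/RW1/US1/PS1)
  → PA=0x15F56 (huge @L1)  (2 entries read)
#1 VA=0x7C1E0547B (r,kernel):
  lvl0: tbl 0x11, slot 31 ⇒ 0x19007 (P1/RW1/US1/PS0)
  lvl1: tbl 0x19, slot 15 ⇒ 0x1A007 (P1/RW1/US1/PS0)
  lvl2: tbl 0x1A, slot 5 ⇒ 0x1C007 (P1/RW1/US1/PS0)
  → PA=0x1C47B  (3 entries read)

Access #1 fault: NONE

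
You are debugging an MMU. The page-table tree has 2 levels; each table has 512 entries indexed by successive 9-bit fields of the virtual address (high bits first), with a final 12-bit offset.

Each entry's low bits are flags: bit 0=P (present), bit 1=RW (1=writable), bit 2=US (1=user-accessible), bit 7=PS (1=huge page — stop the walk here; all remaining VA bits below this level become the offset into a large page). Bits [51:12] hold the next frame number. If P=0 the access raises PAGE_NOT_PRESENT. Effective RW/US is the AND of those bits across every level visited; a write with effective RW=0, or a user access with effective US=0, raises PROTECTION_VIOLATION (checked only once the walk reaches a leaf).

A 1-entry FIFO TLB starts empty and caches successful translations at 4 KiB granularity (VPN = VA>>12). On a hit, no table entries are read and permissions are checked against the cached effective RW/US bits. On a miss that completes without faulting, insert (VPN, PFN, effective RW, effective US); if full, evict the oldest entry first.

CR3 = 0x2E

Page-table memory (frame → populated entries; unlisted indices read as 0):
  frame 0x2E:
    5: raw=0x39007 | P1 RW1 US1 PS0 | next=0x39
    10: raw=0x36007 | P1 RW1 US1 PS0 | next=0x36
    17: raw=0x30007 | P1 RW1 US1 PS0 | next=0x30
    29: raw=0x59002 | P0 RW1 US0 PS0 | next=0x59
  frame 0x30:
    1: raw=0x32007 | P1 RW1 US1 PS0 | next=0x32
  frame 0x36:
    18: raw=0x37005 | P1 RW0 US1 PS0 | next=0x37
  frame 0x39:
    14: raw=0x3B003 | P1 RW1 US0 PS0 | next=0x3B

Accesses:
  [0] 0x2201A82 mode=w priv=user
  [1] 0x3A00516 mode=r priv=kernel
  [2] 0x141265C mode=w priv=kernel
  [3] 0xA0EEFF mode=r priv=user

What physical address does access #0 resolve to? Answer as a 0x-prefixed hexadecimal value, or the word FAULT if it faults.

Per-access translation:
#0 VA=0x2201A82 (w,user):
  [0] read 0x2E idx=17: raw=0x30007 flags P=1 W=1 U=1 S=0
  [1] read 0x30 idx=1: raw=0x32007 flags P=1 W=1 U=1 S=0
  → PA=0x32A82  (2 entries read)
#1 VA=0x3A00516 (r,kernel):
  [0] read 0x2E idx=29: raw=0x59002 flags P=0 W=1 U=0 S=0
  ✗ PAGE_NOT_PRESENT  [1 reads]
#2 VA=0x141265C (w,kernel):
  [0] read 0x2E idx=10: raw=0x36007 flags P=1 W=1 U=1 S=0
  [1] read 0x36 idx=18: raw=0x37005 flags P=1 W=0 U=1 S=0
  ✗ PROTECTION_VIOLATION  [2 reads]
#3 VA=0xA0EEFF (r,user):
  [0] read 0x2E idx=5: raw=0x39007 flags P=1 W=1 U=1 S=0
  [1] read 0x39 idx=14: raw=0x3B003 flags P=1 W=1 U=0 S=0
  ✗ PROTECTION_VIOLATION  [2 reads]

Access #0 PA: 0x32A82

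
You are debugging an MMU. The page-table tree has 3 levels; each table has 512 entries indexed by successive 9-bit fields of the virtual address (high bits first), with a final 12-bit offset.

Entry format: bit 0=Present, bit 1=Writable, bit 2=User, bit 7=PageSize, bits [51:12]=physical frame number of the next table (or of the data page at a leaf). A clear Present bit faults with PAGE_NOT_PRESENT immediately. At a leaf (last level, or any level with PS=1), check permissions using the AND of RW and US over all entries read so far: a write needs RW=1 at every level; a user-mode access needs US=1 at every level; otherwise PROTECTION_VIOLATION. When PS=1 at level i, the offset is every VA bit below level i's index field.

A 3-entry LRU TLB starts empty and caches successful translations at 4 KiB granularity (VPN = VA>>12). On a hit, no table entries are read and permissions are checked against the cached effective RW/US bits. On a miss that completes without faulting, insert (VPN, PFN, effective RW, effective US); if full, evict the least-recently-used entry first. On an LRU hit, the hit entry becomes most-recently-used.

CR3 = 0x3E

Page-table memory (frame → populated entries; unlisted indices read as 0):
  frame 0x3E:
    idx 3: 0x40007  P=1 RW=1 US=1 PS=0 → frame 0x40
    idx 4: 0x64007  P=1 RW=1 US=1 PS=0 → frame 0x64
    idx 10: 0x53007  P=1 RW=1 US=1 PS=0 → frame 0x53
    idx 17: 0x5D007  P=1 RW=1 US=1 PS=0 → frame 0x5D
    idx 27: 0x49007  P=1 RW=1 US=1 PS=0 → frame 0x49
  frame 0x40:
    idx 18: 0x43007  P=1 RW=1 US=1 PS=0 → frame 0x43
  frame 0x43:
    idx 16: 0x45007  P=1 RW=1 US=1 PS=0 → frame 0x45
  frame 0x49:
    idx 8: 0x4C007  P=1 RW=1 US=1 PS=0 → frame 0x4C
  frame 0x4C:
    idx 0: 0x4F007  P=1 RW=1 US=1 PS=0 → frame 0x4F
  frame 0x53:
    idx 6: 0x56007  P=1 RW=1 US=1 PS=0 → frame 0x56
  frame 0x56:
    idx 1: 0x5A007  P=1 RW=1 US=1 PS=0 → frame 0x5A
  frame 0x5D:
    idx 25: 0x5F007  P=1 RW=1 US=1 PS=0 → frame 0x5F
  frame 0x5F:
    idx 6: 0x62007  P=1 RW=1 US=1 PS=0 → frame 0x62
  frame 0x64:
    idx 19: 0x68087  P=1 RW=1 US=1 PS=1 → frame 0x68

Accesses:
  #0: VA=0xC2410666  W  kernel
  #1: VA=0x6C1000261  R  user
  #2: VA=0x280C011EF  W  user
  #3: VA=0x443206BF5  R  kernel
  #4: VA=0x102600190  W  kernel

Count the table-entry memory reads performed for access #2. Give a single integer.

Walk each access:
#0 VA=0xC2410666 (w,kernel):
  [0] read 0x3E idx=3: raw=0x40007 flags P=1 W=1 U=1 S=0
  [1] read 0x40 idx=18: raw=0x43007 flags P=1 W=1 U=1 S=0
  [2] read 0x43 idx=16: raw=0x45007 flags P=1 W=1 U=1 S=0
  ⇒ phys 0x45666  [3 reads]
#1 VA=0x6C1000261 (r,user):
  [0] read 0x3E idx=27: raw=0x49007 flags P=1 W=1 U=1 S=0
  [1] read 0x49 idx=8: raw=0x4C007 flags P=1 W=1 U=1 S=0
  [2] read 0x4C idx=0: raw=0x4F007 flags P=1 W=1 U=1 S=0
  ⇒ phys 0x4F261  [3 reads]
#2 VA=0x280C011EF (w,user):
  [0] read 0x3E idx=10: raw=0x53007 flags P=1 W=1 U=1 S=0
  [1] read 0x53 idx=6: raw=0x56007 flags P=1 W=1 U=1 S=0
  [2] read 0x56 idx=1: raw=0x5A007 flags P=1 W=1 U=1 S=0
  ⇒ phys 0x5A1EF  [3 reads]
#3 VA=0x443206BF5 (r,kernel):
  [0] read 0x3E idx=17: raw=0x5D007 flags P=1 W=1 U=1 S=0
  [1] read 0x5D idx=25: raw=0x5F007 flags P=1 W=1 U=1 S=0
  [2] read 0x5F idx=6: raw=0x62007 flags P=1 W=1 U=1 S=0
  ⇒ phys 0x62BF5  [3 reads]
#4 VA=0x102600190 (w,kernel):
  [0] read 0x3E idx=4: raw=0x64007 flags P=1 W=1 U=1 S=0
  [1] read 0x64 idx=19: raw=0x68087 flags P=1 W=1 U=1 S=1
  ⇒ phys 0x68190 (huge @L1)  [2 reads]

Entries read for #2: 3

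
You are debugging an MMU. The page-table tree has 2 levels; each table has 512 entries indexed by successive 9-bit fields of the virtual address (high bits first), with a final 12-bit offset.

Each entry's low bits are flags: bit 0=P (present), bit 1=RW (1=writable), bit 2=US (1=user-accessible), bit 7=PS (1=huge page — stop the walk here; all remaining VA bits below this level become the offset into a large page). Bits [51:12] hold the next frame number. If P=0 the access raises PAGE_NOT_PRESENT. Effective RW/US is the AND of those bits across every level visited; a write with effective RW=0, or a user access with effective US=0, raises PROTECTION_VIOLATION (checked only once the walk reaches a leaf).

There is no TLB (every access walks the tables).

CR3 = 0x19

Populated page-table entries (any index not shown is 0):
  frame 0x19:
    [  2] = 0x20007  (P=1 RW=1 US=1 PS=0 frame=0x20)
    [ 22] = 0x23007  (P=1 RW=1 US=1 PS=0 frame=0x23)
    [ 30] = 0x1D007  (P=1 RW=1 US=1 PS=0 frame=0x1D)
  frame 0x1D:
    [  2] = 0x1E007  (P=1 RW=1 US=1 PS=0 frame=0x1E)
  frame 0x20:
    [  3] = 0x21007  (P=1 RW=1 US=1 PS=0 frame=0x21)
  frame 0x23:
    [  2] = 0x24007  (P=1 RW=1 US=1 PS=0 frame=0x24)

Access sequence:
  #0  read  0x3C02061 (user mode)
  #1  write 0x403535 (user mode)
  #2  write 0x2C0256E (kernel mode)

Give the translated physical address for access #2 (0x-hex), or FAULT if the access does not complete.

Trace:
#0 VA=0x3C02061 (r,user):
  L0 @0x19[30] → 0x1D007  P=1,RW=1,US=1,PS=0
  L1 @0x1D[2] → 0x1E007  P=1,RW=1,US=1,PS=0
  → PA=0x1E061  (2 entries read)
#1 VA=0x403535 (w,user):
  L0 @0x19[2] → 0x20007  P=1,RW=1,US=1,PS=0
  L1 @0x20[3] → 0x21007  P=1,RW=1,US=1,PS=0
  → PA=0x21535  (2 entries read)
#2 VA=0x2C0256E (w,kernel):
  L0 @0x19[22] → 0x23007  P=1,RW=1,US=1,PS=0
  L1 @0x23[2] → 0x24007  P=1,RW=1,US=1,PS=0
  → PA=0x2456E  (2 entries read)

Access #2 PA: 0x2456E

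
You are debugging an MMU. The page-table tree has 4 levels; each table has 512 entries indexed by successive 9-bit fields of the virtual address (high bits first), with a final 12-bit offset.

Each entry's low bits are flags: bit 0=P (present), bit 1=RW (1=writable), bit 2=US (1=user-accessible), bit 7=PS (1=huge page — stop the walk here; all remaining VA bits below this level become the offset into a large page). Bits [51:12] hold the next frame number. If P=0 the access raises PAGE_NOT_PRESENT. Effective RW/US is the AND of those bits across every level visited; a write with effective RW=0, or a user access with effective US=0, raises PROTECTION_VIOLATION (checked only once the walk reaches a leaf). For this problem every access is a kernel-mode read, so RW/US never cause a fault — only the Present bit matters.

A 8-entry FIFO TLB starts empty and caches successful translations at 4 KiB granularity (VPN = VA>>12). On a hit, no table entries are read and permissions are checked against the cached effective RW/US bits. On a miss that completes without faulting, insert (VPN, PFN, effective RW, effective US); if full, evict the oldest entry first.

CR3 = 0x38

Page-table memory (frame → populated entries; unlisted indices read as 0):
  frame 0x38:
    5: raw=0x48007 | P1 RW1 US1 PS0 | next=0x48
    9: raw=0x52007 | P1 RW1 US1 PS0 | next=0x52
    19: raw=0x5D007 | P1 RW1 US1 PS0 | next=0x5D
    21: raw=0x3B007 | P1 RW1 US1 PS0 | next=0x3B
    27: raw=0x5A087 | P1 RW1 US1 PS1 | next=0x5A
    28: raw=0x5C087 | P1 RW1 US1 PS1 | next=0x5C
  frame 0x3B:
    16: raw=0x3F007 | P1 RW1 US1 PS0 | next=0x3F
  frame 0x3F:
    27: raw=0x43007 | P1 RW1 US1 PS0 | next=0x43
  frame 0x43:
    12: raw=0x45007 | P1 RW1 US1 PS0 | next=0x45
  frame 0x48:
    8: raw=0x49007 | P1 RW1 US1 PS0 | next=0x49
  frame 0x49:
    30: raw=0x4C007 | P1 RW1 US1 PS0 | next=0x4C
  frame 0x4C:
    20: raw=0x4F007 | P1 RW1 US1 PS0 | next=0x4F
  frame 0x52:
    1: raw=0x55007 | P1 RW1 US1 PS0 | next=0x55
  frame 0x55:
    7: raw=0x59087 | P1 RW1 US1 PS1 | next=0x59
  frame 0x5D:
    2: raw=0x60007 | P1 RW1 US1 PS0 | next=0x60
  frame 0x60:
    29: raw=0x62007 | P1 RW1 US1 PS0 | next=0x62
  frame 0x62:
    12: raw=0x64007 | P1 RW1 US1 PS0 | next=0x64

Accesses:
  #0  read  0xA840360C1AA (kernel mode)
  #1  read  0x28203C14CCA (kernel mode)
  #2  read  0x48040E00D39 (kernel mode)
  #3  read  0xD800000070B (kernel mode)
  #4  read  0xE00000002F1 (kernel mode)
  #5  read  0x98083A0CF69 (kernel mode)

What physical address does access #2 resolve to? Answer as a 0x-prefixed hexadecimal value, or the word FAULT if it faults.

Per-access translation:
#0 VA=0xA840360C1AA (r,kernel):
  L0: frame=0x38 idx=21 entry=0x3B007 [P=1 RW=1 US=1 PS=0]
  L1: frame=0x3B idx=16 entry=0x3F007 [P=1 RW=1 US=1 PS=0]
  L2: frame=0x3F idx=27 entry=0x43007 [P=1 RW=1 US=1 PS=0]
  L3: frame=0x43 idx=12 entry=0x45007 [P=1 RW=1 US=1 PS=0]
  ✓ 0x451AA  — 4 lookups
#1 VA=0x28203C14CCA (r,kernel):
  L0: frame=0x38 idx=5 entry=0x48007 [P=1 RW=1 US=1 PS=0]
  L1: frame=0x48 idx=8 entry=0x49007 [P=1 RW=1 US=1 PS=0]
  L2: frame=0x49 idx=30 entry=0x4C007 [P=1 RW=1 US=1 PS=0]
  L3: frame=0x4C idx=20 entry=0x4F007 [P=1 RW=1 US=1 PS=0]
  ✓ 0x4FCCA  — 4 lookups
#2 VA=0x48040E00D39 (r,kernel):
  L0: frame=0x38 idx=9 entry=0x52007 [P=1 RW=1 US=1 PS=0]
  L1: frame=0x52 idx=1 entry=0x55007 [P=1 RW=1 US=1 PS=0]
  L2: frame=0x55 idx=7 entry=0x59087 [P=1 RW=1 US=1 PS=1]
  ✓ 0x59D39 (huge @L2)  — 3 lookups
#3 VA=0xD800000070B (r,kernel):
  L0: frame=0x38 idx=27 entry=0x5A087 [P=1 RW=1 US=1 PS=1]
  ✓ 0x5A70B (huge @L0)  — 1 lookups
#4 VA=0xE00000002F1 (r,kernel):
  L0: frame=0x38 idx=28 entry=0x5C087 [P=1 RW=1 US=1 PS=1]
  ✓ 0x5C2F1 (huge @L0)  — 1 lookups
#5 VA=0x98083A0CF69 (r,kernel):
  L0: frame=0x38 idx=19 entry=0x5D007 [P=1 RW=1 US=1 PS=0]
  L1: frame=0x5D idx=2 entry=0x60007 [P=1 RW=1 US=1 PS=0]
  L2: frame=0x60 idx=29 entry=0x62007 [P=1 RW=1 US=1 PS=0]
  L3: frame=0x62 idx=12 entry=0x64007 [P=1 RW=1 US=1 PS=0]
  ✓ 0x64F69  — 4 lookups

Access #2 PA: 0x59D39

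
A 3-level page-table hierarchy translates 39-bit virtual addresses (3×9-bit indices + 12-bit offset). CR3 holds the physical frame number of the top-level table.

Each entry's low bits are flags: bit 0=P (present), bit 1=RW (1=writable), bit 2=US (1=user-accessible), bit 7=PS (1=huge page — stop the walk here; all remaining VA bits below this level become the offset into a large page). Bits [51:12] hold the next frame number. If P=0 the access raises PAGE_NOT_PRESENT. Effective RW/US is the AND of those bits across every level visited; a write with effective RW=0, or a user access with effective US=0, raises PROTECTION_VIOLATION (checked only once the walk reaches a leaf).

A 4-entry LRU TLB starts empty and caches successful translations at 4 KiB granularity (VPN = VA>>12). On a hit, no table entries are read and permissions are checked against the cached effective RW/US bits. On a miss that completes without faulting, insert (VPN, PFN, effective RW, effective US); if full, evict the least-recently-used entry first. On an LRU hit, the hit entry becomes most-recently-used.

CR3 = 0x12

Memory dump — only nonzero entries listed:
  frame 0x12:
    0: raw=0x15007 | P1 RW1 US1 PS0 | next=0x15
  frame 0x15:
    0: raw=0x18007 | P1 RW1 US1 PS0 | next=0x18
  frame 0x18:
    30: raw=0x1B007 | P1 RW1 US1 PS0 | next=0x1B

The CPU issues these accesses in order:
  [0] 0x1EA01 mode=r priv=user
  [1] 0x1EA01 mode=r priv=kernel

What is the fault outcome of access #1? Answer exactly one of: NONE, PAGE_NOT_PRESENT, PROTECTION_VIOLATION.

Per-access translation:
#0 VA=0x1EA01 (r,user):
  [0] read 0x12 idx=0: raw=0x15007 flags P=1 W=1 U=1 S=0
  [1] read 0x15 idx=0: raw=0x18007 flags P=1 W=1 U=1 S=0
  [2] read 0x18 idx=30: raw=0x1B007 flags P=1 W=1 U=1 S=0
  ⇒ phys 0x1BA01  [3 reads]
#1 VA=0x1EA01 (r,kernel):
  TLB hit vpn=0x1E → PA=0x1BA01

Access #1 fault: NONE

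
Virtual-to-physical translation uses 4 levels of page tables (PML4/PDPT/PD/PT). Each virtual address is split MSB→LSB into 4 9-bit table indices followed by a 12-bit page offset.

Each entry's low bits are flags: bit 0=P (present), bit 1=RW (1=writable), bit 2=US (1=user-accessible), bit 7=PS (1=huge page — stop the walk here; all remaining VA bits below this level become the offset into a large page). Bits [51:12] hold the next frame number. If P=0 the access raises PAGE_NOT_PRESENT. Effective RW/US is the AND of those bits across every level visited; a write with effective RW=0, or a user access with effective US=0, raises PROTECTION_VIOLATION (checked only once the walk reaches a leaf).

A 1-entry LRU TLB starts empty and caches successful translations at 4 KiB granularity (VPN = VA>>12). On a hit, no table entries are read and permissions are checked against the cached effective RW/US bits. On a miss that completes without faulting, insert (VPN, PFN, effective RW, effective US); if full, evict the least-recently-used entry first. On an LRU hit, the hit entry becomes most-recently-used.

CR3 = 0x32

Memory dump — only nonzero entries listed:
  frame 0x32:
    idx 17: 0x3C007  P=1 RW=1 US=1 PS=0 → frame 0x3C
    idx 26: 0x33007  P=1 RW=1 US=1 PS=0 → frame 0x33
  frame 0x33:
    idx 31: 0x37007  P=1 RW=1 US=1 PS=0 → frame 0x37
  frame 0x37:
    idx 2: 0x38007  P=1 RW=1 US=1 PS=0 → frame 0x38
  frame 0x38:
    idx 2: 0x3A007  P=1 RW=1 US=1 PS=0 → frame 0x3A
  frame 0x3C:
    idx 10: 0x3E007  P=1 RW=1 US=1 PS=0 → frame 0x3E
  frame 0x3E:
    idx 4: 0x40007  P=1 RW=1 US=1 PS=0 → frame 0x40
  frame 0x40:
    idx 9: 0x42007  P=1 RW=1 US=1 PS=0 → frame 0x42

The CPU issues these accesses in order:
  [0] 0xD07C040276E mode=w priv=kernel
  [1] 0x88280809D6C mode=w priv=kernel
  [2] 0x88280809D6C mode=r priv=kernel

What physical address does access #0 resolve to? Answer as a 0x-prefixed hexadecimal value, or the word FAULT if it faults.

Trace:
#0 VA=0xD07C040276E (w,kernel):
  lvl0: tbl 0x32, slot 26 ⇒ 0x33007 (P1/RW1/US1/PS0)
  lvl1: tbl 0x33, slot 31 ⇒ 0x37007 (P1/RW1/US1/PS0)
  lvl2: tbl 0x37, slot 2 ⇒ 0x38007 (P1/RW1/US1/PS0)
  lvl3: tbl 0x38, slot 2 ⇒ 0x3A007 (P1/RW1/US1/PS0)
  ⇒ phys 0x3A76E  [4 reads]
#1 VA=0x88280809D6C (w,kernel):
  lvl0: tbl 0x32, slot 17 ⇒ 0x3C007 (P1/RW1/US1/PS0)
  lvl1: tbl 0x3C, slot 10 ⇒ 0x3E007 (P1/RW1/US1/PS0)
  lvl2: tbl 0x3E, slot 4 ⇒ 0x40007 (P1/RW1/US1/PS0)
  lvl3: tbl 0x40, slot 9 ⇒ 0x42007 (P1/RW1/US1/PS0)
  ⇒ phys 0x42D6C  [4 reads]
#2 VA=0x88280809D6C (r,kernel):
  TLB hit vpn=0x88280809 → PA=0x42D6C

Access #0 PA: 0x3A76E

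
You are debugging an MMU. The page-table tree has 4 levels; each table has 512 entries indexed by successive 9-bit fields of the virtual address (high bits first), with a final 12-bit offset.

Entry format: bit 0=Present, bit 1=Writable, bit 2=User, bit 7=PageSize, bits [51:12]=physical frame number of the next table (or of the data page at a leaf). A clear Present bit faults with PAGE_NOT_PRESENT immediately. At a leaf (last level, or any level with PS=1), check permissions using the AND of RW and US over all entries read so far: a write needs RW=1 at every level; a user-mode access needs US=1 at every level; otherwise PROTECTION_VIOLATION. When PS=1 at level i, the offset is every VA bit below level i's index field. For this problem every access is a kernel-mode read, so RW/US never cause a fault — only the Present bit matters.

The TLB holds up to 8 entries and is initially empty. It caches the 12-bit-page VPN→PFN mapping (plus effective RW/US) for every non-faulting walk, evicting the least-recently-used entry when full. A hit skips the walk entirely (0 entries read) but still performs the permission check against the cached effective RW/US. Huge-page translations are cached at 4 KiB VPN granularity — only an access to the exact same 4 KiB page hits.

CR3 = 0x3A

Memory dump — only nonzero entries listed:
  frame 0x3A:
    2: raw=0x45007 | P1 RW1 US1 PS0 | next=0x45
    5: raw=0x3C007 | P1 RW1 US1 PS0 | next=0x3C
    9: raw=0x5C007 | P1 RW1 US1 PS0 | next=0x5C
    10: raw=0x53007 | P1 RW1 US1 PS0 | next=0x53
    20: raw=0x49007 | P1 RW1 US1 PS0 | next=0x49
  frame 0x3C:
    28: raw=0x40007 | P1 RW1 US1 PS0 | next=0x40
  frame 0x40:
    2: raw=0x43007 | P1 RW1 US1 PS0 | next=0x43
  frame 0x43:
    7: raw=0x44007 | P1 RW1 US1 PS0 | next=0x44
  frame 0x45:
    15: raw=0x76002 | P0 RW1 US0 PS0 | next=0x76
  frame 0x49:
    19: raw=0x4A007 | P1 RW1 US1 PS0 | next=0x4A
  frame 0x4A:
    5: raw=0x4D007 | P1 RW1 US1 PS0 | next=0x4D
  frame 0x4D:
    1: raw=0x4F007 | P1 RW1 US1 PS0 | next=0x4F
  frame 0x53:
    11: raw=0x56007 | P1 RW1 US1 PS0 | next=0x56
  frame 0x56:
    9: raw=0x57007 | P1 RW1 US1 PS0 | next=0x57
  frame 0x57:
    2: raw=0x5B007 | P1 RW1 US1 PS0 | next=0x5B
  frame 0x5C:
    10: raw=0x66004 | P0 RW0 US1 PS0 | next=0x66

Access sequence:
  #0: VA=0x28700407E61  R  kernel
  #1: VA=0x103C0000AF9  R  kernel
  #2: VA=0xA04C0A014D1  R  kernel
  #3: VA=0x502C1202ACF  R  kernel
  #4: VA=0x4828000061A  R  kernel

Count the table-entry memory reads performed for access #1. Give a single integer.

Walk each access:
#0 VA=0x28700407E61 (r,kernel):
  L0 @0x3A[5] → 0x3C007  P=1,RW=1,US=1,PS=0
  L1 @0x3C[28] → 0x40007  P=1,RW=1,US=1,PS=0
  L2 @0x40[2] → 0x43007  P=1,RW=1,US=1,PS=0
  L3 @0x43[7] → 0x44007  P=1,RW=1,US=1,PS=0
  ⇒ phys 0x44E61  [4 reads]
#1 VA=0x103C0000AF9 (r,kernel):
  L0 @0x3A[2] → 0x45007  P=1,RW=1,US=1,PS=0
  L1 @0x45[15] → 0x76002  P=0,RW=1,US=0,PS=0
  ⇒ fault: PAGE_NOT_PRESENT  — 2 lookups
#2 VA=0xA04C0A014D1 (r,kernel):
  L0 @0x3A[20] → 0x49007  P=1,RW=1,US=1,PS=0
  L1 @0x49[19] → 0x4A007  P=1,RW=1,US=1,PS=0
  L2 @0x4A[5] → 0x4D007  P=1,RW=1,US=1,PS=0
  L3 @0x4D[1] → 0x4F007  P=1,RW=1,US=1,PS=0
  ⇒ phys 0x4F4D1  [4 reads]
#3 VA=0x502C1202ACF (r,kernel):
  L0 @0x3A[10] → 0x53007  P=1,RW=1,US=1,PS=0
  L1 @0x53[11] → 0x56007  P=1,RW=1,US=1,PS=0
  L2 @0x56[9] → 0x57007  P=1,RW=1,US=1,PS=0
  L3 @0x57[2] → 0x5B007  P=1,RW=1,US=1,PS=0
  ⇒ phys 0x5BACF  [4 reads]
#4 VA=0x4828000061A (r,kernel):
  L0 @0x3A[9] → 0x5C007  P=1,RW=1,US=1,PS=0
  L1 @0x5C[10] → 0x66004  P=0,RW=0,US=1,PS=0
  ⇒ fault: PAGE_NOT_PRESENT  — 2 lookups

Entries read for #1: 2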